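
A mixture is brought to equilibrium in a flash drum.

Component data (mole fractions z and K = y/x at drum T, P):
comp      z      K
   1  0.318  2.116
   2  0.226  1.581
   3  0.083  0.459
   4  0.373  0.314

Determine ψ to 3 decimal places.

Material balance + equilibrium reduce to Σ zᵢ(Kᵢ−1)/(1+ψ(Kᵢ−1)) = 0.
Feasibility: ΣzᵢKᵢ = 1.185, Σzᵢ/Kᵢ = 1.662 — both > 1, two phases present.
Iterate (Newton) starting at ψ = 0.45:
  ψ = 0.450: g = -0.0892, g' = -0.633 → ψ = 0.309
  ψ = 0.309: g = -0.0035, g' = -0.592 → ψ = 0.303
Converged at ψ = 0.303.

ψ = 0.303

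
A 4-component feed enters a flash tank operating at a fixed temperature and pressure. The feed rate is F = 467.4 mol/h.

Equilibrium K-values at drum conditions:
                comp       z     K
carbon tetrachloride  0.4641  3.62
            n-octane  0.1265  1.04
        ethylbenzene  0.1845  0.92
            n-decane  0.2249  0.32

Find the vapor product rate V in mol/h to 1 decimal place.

Material balance + equilibrium reduce to Σ zᵢ(Kᵢ−1)/(1+ψ(Kᵢ−1)) = 0.
Check two-phase: ΣzᵢKᵢ = 2.0533 > 1 and Σzᵢ/Kᵢ = 1.1532 > 1, so g(0) = 1.0533 > 0 and g(1) = -0.1532 < 0.
Newton–Raphson from ψ = 0.59:
  ψ = 0.5900: g = 0.21168, g' = -0.7831 → ψ = 0.8603
  ψ = 0.8603: g = -0.00582, g' = -0.9063 → ψ = 0.8539
Converged at ψ = 0.8539.
Then V = ψ·F = 0.8539·467.4 = 399.1 mol/h and L = F − V = 68.3 mol/h.

V = 399.1 mol/h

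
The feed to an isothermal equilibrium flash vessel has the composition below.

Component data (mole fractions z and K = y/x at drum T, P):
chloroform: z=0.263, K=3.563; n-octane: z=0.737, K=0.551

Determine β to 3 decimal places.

β = 0.298

Newton–Raphson from β = 0.42:
  β = 0.420: g = -0.0832, g' = -0.626 → β = 0.287
  β = 0.287: g = 0.0084, g' = -0.769 → β = 0.298
Converged at β = 0.298.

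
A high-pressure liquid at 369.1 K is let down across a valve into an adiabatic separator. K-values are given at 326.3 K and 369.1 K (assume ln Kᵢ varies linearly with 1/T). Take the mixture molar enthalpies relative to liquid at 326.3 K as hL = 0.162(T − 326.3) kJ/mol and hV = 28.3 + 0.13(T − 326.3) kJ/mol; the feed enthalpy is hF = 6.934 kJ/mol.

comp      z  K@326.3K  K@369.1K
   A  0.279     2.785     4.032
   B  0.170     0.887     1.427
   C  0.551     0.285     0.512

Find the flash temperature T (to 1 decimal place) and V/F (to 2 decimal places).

Adiabatic flash: solve Rachford–Rice at each trial T, then check hF = ψ·hV(T) + (1−ψ)·hL(T).
  T = 326.3 K: K = (2.785, 0.887, 0.285), RR gives ψ = 0.079, H_out = 2.223 kJ/mol
  T = 369.1 K: K = (4.032, 1.427, 0.512), RR gives ψ = 0.563, H_out = 22.107 kJ/mol
  T = 347.7 K: K = (3.389, 1.142, 0.389), RR gives ψ = 0.299, H_out = 11.723 kJ/mol
  T = 337.0 K: K = (3.082, 1.010, 0.335), RR gives ψ = 0.188, H_out = 6.994 kJ/mol
  T = 331.6 K: K = (2.931, 0.947, 0.309), RR gives ψ = 0.133, H_out = 4.607 kJ/mol
  T = 334.3 K: K = (3.006, 0.978, 0.322), RR gives ψ = 0.161, H_out = 5.804 kJ/mol
  T = 335.6 K: K = (3.042, 0.994, 0.328), RR gives ψ = 0.174, H_out = 6.377 kJ/mol
Linear interpolation between T = 335.6 (H_out = 6.377) and T = 337.0 (H_out = 6.994) on hF = 6.934 gives T ≈ 336.9 K, at which ψ = 0.19.

T = 336.9 K, V/F = 0.19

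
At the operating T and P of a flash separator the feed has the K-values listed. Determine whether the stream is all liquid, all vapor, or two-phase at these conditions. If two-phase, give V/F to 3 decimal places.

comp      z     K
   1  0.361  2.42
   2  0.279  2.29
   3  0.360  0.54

all vapor

ΣzᵢKᵢ = 1.707; Σzᵢ/Kᵢ = 0.938.
Since Σzᵢ/Kᵢ < 1 the mixture is above its dew point — single vapor phase.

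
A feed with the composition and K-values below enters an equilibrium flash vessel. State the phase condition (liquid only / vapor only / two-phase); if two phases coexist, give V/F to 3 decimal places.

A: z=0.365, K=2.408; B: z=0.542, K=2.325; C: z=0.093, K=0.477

vapor only

ΣzᵢKᵢ = 2.183; Σzᵢ/Kᵢ = 0.580.
Since Σzᵢ/Kᵢ < 1 the mixture is above its dew point — single vapor phase.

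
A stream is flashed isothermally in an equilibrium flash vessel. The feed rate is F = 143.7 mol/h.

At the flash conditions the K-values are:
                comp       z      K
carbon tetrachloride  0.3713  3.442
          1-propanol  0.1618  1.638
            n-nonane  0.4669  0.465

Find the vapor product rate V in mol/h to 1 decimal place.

V = 102.0 mol/h

Rachford–Rice: g(ψ) = Σ zᵢ(Kᵢ−1)/(1+ψ(Kᵢ−1)) = 0.
Check two-phase: ΣzᵢKᵢ = 1.7602 > 1 and Σzᵢ/Kᵢ = 1.2107 > 1, so g(0) = 0.7602 > 0 and g(1) = -0.2107 < 0.
Iterate (Newton) starting at ψ = 0.39:
  ψ = 0.3900: g = 0.23142, g' = -0.8365 → ψ = 0.6667
  ψ = 0.6667: g = 0.02918, g' = -0.6759 → ψ = 0.7098
  ψ = 0.7098: g = 0.00004, g' = -0.6749 → ψ = 0.7099
Converged at ψ = 0.7099.
Then V = ψ·F = 0.7099·143.7 = 102.0 mol/h and L = F − V = 41.7 mol/h.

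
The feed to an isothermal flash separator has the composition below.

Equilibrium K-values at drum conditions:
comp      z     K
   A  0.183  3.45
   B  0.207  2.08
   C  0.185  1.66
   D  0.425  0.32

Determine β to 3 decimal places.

β = 0.501

Material balance + equilibrium reduce to Σ zᵢ(Kᵢ−1)/(1+β(Kᵢ−1)) = 0.
g(0) = ΣzᵢKᵢ − 1 = 0.505 and g(1) = 1 − Σzᵢ/Kᵢ = -0.592, so a root lies in (0, 1).
Iterate (Newton) starting at β = 0.5:
  β = 0.500: g = 0.0006, g' = -0.820 → β = 0.501
Converged at β = 0.501.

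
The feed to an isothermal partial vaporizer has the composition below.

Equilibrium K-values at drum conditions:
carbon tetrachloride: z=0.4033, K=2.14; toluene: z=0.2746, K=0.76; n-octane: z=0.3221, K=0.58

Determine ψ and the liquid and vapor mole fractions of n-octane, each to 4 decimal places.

Let ψ = V/F and solve Σ zᵢ(Kᵢ−1)/(1+ψ(Kᵢ−1)) = 0.
Check two-phase: ΣzᵢKᵢ = 1.2586 > 1 and Σzᵢ/Kᵢ = 1.1051 > 1, so g(0) = 0.2586 > 0 and g(1) = -0.1051 < 0.
Newton–Raphson from ψ = 0.37:
  ψ = 0.3700: g = 0.09087, g' = -0.3580 → ψ = 0.6238
  ψ = 0.6238: g = 0.00786, g' = -0.3052 → ψ = 0.6496
  ψ = 0.6496: g = 0.00003, g' = -0.3027 → ψ = 0.6497
Converged at ψ = 0.6497.
Compositions from xᵢ = zᵢ/(1+ψ(Kᵢ−1)), yᵢ = Kᵢxᵢ:
  carbon tetrachloride: x = 0.2317, y = 0.4958
  toluene: x = 0.3253, y = 0.2472
  n-octane: x = 0.4430, y = 0.2569

ψ = 0.6497, x_n-octane = 0.4430, y_n-octane = 0.2569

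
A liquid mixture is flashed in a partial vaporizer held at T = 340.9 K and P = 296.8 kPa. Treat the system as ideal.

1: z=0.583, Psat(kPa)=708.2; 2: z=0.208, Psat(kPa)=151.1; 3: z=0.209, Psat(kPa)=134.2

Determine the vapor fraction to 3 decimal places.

ψ = 0.819

Raoult's law: Kᵢ = Pᵢˢᵃᵗ/P = Pᵢˢᵃᵗ/296.8.
  K_1 = 708.2/296.8 = 2.38612, K_2 = 151.1/296.8 = 0.50910, K_3 = 134.2/296.8 = 0.45216
Material balance + equilibrium reduce to Σ zᵢ(Kᵢ−1)/(1+ψ(Kᵢ−1)) = 0.
g(0) = ΣzᵢKᵢ − 1 = 0.591 and g(1) = 1 − Σzᵢ/Kᵢ = -0.115, so a root lies in (0, 1).
Iterate (Newton) starting at ψ = 0.59:
  ψ = 0.590: g = 0.1316, g' = -0.575 → ψ = 0.819
Converged at ψ = 0.819.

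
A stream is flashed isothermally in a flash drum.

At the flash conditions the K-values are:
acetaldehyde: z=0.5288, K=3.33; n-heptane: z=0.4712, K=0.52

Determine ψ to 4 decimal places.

ψ = 0.8994

Binary case is linear: z₁(K₁−1)(1+ψ(K₂−1)) + z₂(K₂−1)(1+ψ(K₁−1)) = 0
⇒ ψ = [z₁(K₁−1)+z₂(K₂−1)] / [−(K₁−1)(K₂−1)] = 1.00593/1.11840 = 0.8994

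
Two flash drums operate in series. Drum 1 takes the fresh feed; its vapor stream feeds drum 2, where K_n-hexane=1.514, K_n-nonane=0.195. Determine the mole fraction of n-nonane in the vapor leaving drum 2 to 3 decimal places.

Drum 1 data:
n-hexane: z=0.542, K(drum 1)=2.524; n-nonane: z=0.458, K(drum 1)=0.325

y_n-nonane (drum 2) = 0.076

Drum 1:
Let ψ₁ = V/F and solve Σ zᵢ(Kᵢ−1)/(1+ψ₁(Kᵢ−1)) = 0.
Feasibility: ΣzᵢKᵢ = 1.517, Σzᵢ/Kᵢ = 1.624 — both > 1, two phases present.
Iterate (Newton) starting at ψ₁ = 0.68:
  ψ₁ = 0.680: g = -0.1658, g' = -1.017 → ψ₁ = 0.517
  ψ₁ = 0.517: g = -0.0128, g' = -0.886 → ψ₁ = 0.502
Converged at ψ₁ = 0.502.
Drum-1 compositions:
  n-hexane: x = 0.307, y = 0.775
  n-nonane: x = 0.693, y = 0.225
Drum-2 feed = drum-1 vapor: z₂ = (0.7748, 0.2252).
Drum 2:
Material balance + equilibrium reduce to Σ zᵢ(Kᵢ−1)/(1+ψ₂(Kᵢ−1)) = 0.
Check two-phase: ΣzᵢKᵢ = 1.217 > 1 and Σzᵢ/Kᵢ = 1.667 > 1, so g(0) = 0.217 > 0 and g(1) = -0.667 < 0.
Newton–Raphson from ψ₂ = 0.5:
  ψ₂ = 0.500: g = 0.0133, g' = -0.538 → ψ₂ = 0.525
  ψ₂ = 0.525: g = -0.0003, g' = -0.565 → ψ₂ = 0.524
Converged at ψ₂ = 0.524.
  n-hexane: x = 0.610, y = 0.924
  n-nonane: x = 0.390, y = 0.076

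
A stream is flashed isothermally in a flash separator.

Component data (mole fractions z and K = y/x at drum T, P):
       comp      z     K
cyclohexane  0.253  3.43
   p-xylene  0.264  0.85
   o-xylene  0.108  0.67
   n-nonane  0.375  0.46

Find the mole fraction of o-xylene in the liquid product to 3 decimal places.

x_o-xylene = 0.122

Iterate (Newton) starting at V/F = 0.5:
  V/F = 0.500: g = -0.0853, g' = -0.534 → V/F = 0.340
  V/F = 0.340: g = 0.0067, g' = -0.633 → V/F = 0.351
Converged at V/F = 0.351.
Compositions from xᵢ = zᵢ/(1+V/F(Kᵢ−1)), yᵢ = Kᵢxᵢ:
  cyclohexane: x = 0.137, y = 0.469
  p-xylene: x = 0.279, y = 0.237
  o-xylene: x = 0.122, y = 0.082
  n-nonane: x = 0.463, y = 0.213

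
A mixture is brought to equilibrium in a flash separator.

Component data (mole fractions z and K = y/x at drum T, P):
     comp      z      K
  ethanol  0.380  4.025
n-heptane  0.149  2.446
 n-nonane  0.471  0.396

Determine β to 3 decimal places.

Material balance + equilibrium reduce to Σ zᵢ(Kᵢ−1)/(1+β(Kᵢ−1)) = 0.
g(0) = ΣzᵢKᵢ − 1 = 1.080 and g(1) = 1 − Σzᵢ/Kᵢ = -0.345, so a root lies in (0, 1).
Newton–Raphson from β = 0.63:
  β = 0.630: g = 0.0491, g' = -0.945 → β = 0.682
Converged at β = 0.682.

β = 0.682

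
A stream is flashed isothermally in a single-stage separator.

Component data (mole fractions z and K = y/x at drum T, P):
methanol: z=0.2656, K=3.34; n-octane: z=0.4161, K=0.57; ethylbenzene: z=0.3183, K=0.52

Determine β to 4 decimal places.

β = 0.2739

Let β = V/F and solve Σ zᵢ(Kᵢ−1)/(1+β(Kᵢ−1)) = 0.
Feasibility: ΣzᵢKᵢ = 1.2898, Σzᵢ/Kᵢ = 1.4216 — both > 1, two phases present.
Newton–Raphson from β = 0.5:
  β = 0.5000: g = -0.14255, g' = -0.5607 → β = 0.2457
  β = 0.2457: g = 0.02131, g' = -0.7767 → β = 0.2732
  β = 0.2732: g = 0.00056, g' = -0.7371 → β = 0.2739
Converged at β = 0.2739.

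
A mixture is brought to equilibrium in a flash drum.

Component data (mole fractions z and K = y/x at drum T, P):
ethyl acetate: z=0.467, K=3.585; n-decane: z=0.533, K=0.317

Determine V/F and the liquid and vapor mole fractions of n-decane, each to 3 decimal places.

Newton iteration, V/F⁰ = 0.67:
  V/F = 0.670: g = -0.2293, g' = -1.263 → V/F = 0.488
  V/F = 0.488: g = -0.0128, g' = -1.169 → V/F = 0.478
Converged at V/F = 0.478.
Compositions from xᵢ = zᵢ/(1+V/F(Kᵢ−1)), yᵢ = Kᵢxᵢ:
  ethyl acetate: x = 0.209, y = 0.749
  n-decane: x = 0.791, y = 0.251

V/F = 0.478, x_n-decane = 0.791, y_n-decane = 0.251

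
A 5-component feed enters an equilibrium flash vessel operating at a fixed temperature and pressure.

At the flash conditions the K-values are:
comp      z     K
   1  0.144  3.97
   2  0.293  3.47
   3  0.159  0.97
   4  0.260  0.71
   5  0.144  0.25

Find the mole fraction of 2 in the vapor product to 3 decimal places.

Rachford–Rice: g(V/F) = Σ zᵢ(Kᵢ−1)/(1+V/F(Kᵢ−1)) = 0.
Feasibility: ΣzᵢKᵢ = 1.963, Σzᵢ/Kᵢ = 1.227 — both > 1, two phases present.
Newton iteration, V/F⁰ = 0.5:
  V/F = 0.500: g = 0.2301, g' = -0.801 → V/F = 0.787
  V/F = 0.787: g = 0.0076, g' = -0.840 → V/F = 0.796
Converged at V/F = 0.796.
Compositions from xᵢ = zᵢ/(1+V/F(Kᵢ−1)), yᵢ = Kᵢxᵢ:
  1: x = 0.043, y = 0.170
  2: x = 0.099, y = 0.343
  3: x = 0.163, y = 0.158
  4: x = 0.338, y = 0.240
  5: x = 0.357, y = 0.089

y_2 = 0.343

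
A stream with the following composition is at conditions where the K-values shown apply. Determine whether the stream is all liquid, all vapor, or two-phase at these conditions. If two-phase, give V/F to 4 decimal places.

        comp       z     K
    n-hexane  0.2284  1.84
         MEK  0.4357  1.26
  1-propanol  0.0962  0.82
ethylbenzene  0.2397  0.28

two-phase, V/F = 0.3583

ΣzᵢKᵢ = 1.1152; Σzᵢ/Kᵢ = 1.4433.
Both exceed 1, so a two-phase solution exists.
Newton–Raphson from ψ = 0.5:
  ψ = 0.5000: g = -0.05333, g' = -0.4101 → ψ = 0.3700
  ψ = 0.3700: g = -0.00409, g' = -0.3528 → ψ = 0.3584
  ψ = 0.3584: g = -0.00002, g' = -0.3491 → ψ = 0.3583
Converged at ψ = 0.3583.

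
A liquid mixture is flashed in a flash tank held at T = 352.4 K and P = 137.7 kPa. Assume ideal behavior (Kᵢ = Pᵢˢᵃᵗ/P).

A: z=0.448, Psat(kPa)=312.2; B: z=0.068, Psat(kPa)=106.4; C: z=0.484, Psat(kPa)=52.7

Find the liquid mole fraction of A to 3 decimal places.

x_A = 0.312

Raoult's law: Kᵢ = Pᵢˢᵃᵗ/P = Pᵢˢᵃᵗ/137.7.
  K_A = 312.2/137.7 = 2.26725, K_B = 106.4/137.7 = 0.77269, K_C = 52.7/137.7 = 0.38272
Material balance + equilibrium reduce to Σ zᵢ(Kᵢ−1)/(1+V/F(Kᵢ−1)) = 0.
Check two-phase: ΣzᵢKᵢ = 1.254 > 1 and Σzᵢ/Kᵢ = 1.550 > 1, so g(0) = 0.254 > 0 and g(1) = -0.550 < 0.
Iterate (Newton) starting at V/F = 0.49:
  V/F = 0.490: g = -0.0955, g' = -0.657 → V/F = 0.345
  V/F = 0.345: g = -0.0012, g' = -0.650 → V/F = 0.343
Converged at V/F = 0.343.
Compositions from xᵢ = zᵢ/(1+V/F(Kᵢ−1)), yᵢ = Kᵢxᵢ:
  A: x = 0.312, y = 0.708
  B: x = 0.074, y = 0.057
  C: x = 0.614, y = 0.235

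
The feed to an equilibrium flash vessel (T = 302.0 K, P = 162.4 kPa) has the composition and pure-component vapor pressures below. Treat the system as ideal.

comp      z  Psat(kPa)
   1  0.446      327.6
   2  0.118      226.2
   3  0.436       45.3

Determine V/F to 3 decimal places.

Raoult's law: Kᵢ = Pᵢˢᵃᵗ/P = Pᵢˢᵃᵗ/162.4.
  K_1 = 327.6/162.4 = 2.01724, K_2 = 226.2/162.4 = 1.39286, K_3 = 45.3/162.4 = 0.27894
Material balance + equilibrium reduce to Σ zᵢ(Kᵢ−1)/(1+V/F(Kᵢ−1)) = 0.
Feasibility: ΣzᵢKᵢ = 1.186, Σzᵢ/Kᵢ = 1.869 — both > 1, two phases present.
Newton iteration, V/F⁰ = 0.62:
  V/F = 0.620: g = -0.2531, g' = -0.927 → V/F = 0.347
  V/F = 0.347: g = -0.0431, g' = -0.669 → V/F = 0.283
  V/F = 0.283: g = -0.0007, g' = -0.651 → V/F = 0.281
Converged at V/F = 0.281.

V/F = 0.281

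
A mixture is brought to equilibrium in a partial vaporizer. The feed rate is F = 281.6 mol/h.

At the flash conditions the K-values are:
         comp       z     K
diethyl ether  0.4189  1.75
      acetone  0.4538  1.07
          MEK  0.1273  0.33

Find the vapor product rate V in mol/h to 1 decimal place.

V = 255.1 mol/h

Material balance + equilibrium reduce to Σ zᵢ(Kᵢ−1)/(1+ψ(Kᵢ−1)) = 0.
Check two-phase: ΣzᵢKᵢ = 1.2607 > 1 and Σzᵢ/Kᵢ = 1.0492 > 1, so g(0) = 0.2607 > 0 and g(1) = -0.0492 < 0.
Newton–Raphson from ψ = 0.5:
  ψ = 0.5000: g = 0.13093, g' = -0.2559 → ψ = 1.0000
  ψ = 1.0000: g = -0.04924, g' = -0.6036 → ψ = 0.9184
  ψ = 0.9184: g = -0.00585, g' = -0.4708 → ψ = 0.9060
  ψ = 0.9060: g = -0.00010, g' = -0.4555 → ψ = 0.9058
Converged at ψ = 0.9058.
Then V = ψ·F = 0.9058·281.6 = 255.1 mol/h and L = F − V = 26.5 mol/h.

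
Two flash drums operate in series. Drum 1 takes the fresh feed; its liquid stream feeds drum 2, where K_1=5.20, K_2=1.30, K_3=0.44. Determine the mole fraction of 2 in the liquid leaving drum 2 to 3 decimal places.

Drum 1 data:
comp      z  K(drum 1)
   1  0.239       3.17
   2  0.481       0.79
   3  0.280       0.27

x_2 (drum 2) = 0.419

Drum 1:
Rachford–Rice: g(ψ₁) = Σ zᵢ(Kᵢ−1)/(1+ψ₁(Kᵢ−1)) = 0.
Feasibility: ΣzᵢKᵢ = 1.213, Σzᵢ/Kᵢ = 1.721 — both > 1, two phases present.
Newton–Raphson from ψ₁ = 0.5:
  ψ₁ = 0.500: g = -0.1860, g' = -0.655 → ψ₁ = 0.216
  ψ₁ = 0.216: g = 0.0045, g' = -0.755 → ψ₁ = 0.222
Converged at ψ₁ = 0.222.
Drum-1 compositions:
  1: x = 0.161, y = 0.511
  2: x = 0.505, y = 0.399
  3: x = 0.334, y = 0.090
Drum-2 feed = drum-1 liquid: z₂ = (0.1613, 0.5045, 0.3342).
Drum 2:
Let ψ₂ = V/F and solve Σ zᵢ(Kᵢ−1)/(1+ψ₂(Kᵢ−1)) = 0.
Feasibility: ΣzᵢKᵢ = 1.641, Σzᵢ/Kᵢ = 1.179 — both > 1, two phases present.
Iterate (Newton) starting at ψ₂ = 0.39:
  ψ₂ = 0.390: g = 0.1528, g' = -0.617 → ψ₂ = 0.638
  ψ₂ = 0.638: g = 0.0200, g' = -0.496 → ψ₂ = 0.678
Converged at ψ₂ = 0.678.
  1: x = 0.042, y = 0.218
  2: x = 0.419, y = 0.545
  3: x = 0.539, y = 0.237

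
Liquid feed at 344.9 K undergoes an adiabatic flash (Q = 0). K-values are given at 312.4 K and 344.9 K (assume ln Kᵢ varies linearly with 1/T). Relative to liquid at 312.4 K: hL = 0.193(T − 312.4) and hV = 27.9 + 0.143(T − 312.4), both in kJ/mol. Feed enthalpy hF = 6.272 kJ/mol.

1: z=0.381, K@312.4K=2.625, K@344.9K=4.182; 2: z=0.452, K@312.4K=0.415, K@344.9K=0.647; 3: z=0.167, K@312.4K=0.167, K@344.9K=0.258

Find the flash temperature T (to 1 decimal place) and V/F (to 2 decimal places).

Adiabatic flash: solve Rachford–Rice at each trial T, then check hF = ψ·hV(T) + (1−ψ)·hL(T).
  T = 312.4 K: K = (2.625, 0.415, 0.167), RR gives ψ = 0.201, H_out = 5.606 kJ/mol
  T = 344.9 K: K = (4.182, 0.647, 0.258), RR gives ψ = 0.589, H_out = 21.756 kJ/mol
  T = 328.6 K: K = (3.349, 0.524, 0.210), RR gives ψ = 0.403, H_out = 14.031 kJ/mol
  T = 320.5 K: K = (2.974, 0.467, 0.188), RR gives ψ = 0.307, H_out = 10.000 kJ/mol
  T = 316.4 K: K = (2.794, 0.440, 0.177), RR gives ψ = 0.255, H_out = 7.838 kJ/mol
  T = 314.4 K: K = (2.709, 0.428, 0.172), RR gives ψ = 0.229, H_out = 6.740 kJ/mol
Linear interpolation between T = 312.4 (H_out = 5.606) and T = 314.4 (H_out = 6.740) on hF = 6.272 gives T ≈ 313.6 K, at which ψ = 0.22.

T = 313.6 K, V/F = 0.22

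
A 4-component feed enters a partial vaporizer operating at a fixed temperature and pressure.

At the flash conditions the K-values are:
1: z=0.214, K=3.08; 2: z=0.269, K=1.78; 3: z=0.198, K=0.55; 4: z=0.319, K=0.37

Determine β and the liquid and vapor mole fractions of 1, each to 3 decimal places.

Material balance + equilibrium reduce to Σ zᵢ(Kᵢ−1)/(1+β(Kᵢ−1)) = 0.
Check two-phase: ΣzᵢKᵢ = 1.365 > 1 and Σzᵢ/Kᵢ = 1.443 > 1, so g(0) = 0.365 > 0 and g(1) = -0.443 < 0.
Iterate (Newton) starting at β = 0.5:
  β = 0.500: g = -0.0392, g' = -0.644 → β = 0.439
Converged at β = 0.439.
Compositions from xᵢ = zᵢ/(1+β(Kᵢ−1)), yᵢ = Kᵢxᵢ:
  1: x = 0.112, y = 0.344
  2: x = 0.200, y = 0.357
  3: x = 0.247, y = 0.136
  4: x = 0.441, y = 0.163

β = 0.439, x_1 = 0.112, y_1 = 0.344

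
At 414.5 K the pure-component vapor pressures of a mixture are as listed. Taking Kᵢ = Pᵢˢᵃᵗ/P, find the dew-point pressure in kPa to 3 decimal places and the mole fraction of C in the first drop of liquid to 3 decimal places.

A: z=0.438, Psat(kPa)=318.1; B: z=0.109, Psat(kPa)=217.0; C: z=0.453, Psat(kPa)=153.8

At the dew point ψ → 1, so Σzᵢ/Kᵢ = 1 with Kᵢ = Pᵢˢᵃᵗ/P ⇒ 1/P = Σzᵢ/Pᵢˢᵃᵗ.
1/P = 0.438/318.1 + 0.109/217.0 + 0.453/153.8 = 0.004825 ⇒ P = 207.270 kPa
xᵢ = zᵢP/Pᵢˢᵃᵗ ⇒ x_C = 0.453·207.270/153.8 = 0.610

Pdew = 207.270 kPa, x_C = 0.610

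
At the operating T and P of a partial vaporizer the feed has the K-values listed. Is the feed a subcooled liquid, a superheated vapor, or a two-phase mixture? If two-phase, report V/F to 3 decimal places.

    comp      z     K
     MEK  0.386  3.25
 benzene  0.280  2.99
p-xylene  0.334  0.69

superheated vapor

ΣzᵢKᵢ = 2.322; Σzᵢ/Kᵢ = 0.696.
Since Σzᵢ/Kᵢ < 1 the mixture is above its dew point — single vapor phase.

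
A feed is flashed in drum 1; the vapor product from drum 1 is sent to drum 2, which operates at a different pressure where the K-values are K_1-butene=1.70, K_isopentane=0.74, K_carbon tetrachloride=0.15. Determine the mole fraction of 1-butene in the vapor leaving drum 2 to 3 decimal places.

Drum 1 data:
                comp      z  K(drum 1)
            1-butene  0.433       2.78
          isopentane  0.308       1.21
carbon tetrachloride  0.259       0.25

Drum 1:
Iterate (Newton) starting at ψ₁ = 0.5:
  ψ₁ = 0.500: g = 0.1555, g' = -0.768 → ψ₁ = 0.702
  ψ₁ = 0.702: g = -0.0117, g' = -0.932 → ψ₁ = 0.690
Converged at ψ₁ = 0.690.
Drum-1 compositions:
  1-butene: x = 0.194, y = 0.540
  isopentane: x = 0.269, y = 0.326
  carbon tetrachloride: x = 0.537, y = 0.134
Drum-2 feed = drum-1 vapor: z₂ = (0.5403, 0.3255, 0.1342).
Drum 2:
Rachford–Rice: g(ψ₂) = Σ zᵢ(Kᵢ−1)/(1+ψ₂(Kᵢ−1)) = 0.
Feasibility: ΣzᵢKᵢ = 1.180, Σzᵢ/Kᵢ = 1.652 — both > 1, two phases present.
Newton iteration, ψ₂⁰ = 0.43:
  ψ₂ = 0.430: g = 0.0157, g' = -0.425 → ψ₂ = 0.467
  ψ₂ = 0.467: g = -0.0004, g' = -0.445 → ψ₂ = 0.466
Converged at ψ₂ = 0.466.
  1-butene: x = 0.407, y = 0.693
  isopentane: x = 0.370, y = 0.274
  carbon tetrachloride: x = 0.222, y = 0.033

y_1-butene (drum 2) = 0.693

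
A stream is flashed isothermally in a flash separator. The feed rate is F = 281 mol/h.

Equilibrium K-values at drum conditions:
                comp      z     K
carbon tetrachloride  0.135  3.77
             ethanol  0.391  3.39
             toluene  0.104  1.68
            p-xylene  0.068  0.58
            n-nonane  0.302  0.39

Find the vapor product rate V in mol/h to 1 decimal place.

Rachford–Rice: g(V/F) = Σ zᵢ(Kᵢ−1)/(1+V/F(Kᵢ−1)) = 0.
Feasibility: ΣzᵢKᵢ = 2.166, Σzᵢ/Kᵢ = 1.105 — both > 1, two phases present.
Iterate (Newton) starting at V/F = 0.34:
  V/F = 0.340: g = 0.4998, g' = -1.181 → V/F = 0.763
  V/F = 0.763: g = 0.1109, g' = -0.827 → V/F = 0.897
  V/F = 0.897: g = -0.0043, g' = -0.909 → V/F = 0.892
Converged at V/F = 0.892.
Then V = V/F·F = 0.8924·281 = 250.8 mol/h and L = F − V = 30.2 mol/h.

V = 250.8 mol/h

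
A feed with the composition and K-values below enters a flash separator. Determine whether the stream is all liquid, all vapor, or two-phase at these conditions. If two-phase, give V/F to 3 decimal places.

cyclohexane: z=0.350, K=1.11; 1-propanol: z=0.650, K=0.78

ΣzᵢKᵢ = 0.895; Σzᵢ/Kᵢ = 1.149.
Since ΣzᵢKᵢ < 1 the mixture is below its bubble point — single liquid phase.

all liquid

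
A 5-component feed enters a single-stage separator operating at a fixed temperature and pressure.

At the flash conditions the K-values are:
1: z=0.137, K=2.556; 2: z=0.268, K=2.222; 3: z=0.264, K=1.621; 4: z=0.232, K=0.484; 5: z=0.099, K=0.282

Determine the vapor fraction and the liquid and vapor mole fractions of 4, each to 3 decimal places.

Material balance + equilibrium reduce to Σ zᵢ(Kᵢ−1)/(1+ψ(Kᵢ−1)) = 0.
Check two-phase: ΣzᵢKᵢ = 1.514 > 1 and Σzᵢ/Kᵢ = 1.167 > 1, so g(0) = 0.514 > 0 and g(1) = -0.167 < 0.
Newton–Raphson from ψ = 0.68:
  ψ = 0.680: g = 0.0744, g' = -0.589 → ψ = 0.806
  ψ = 0.806: g = -0.0050, g' = -0.681 → ψ = 0.799
Converged at ψ = 0.799.
Compositions from xᵢ = zᵢ/(1+ψ(Kᵢ−1)), yᵢ = Kᵢxᵢ:
  1: x = 0.061, y = 0.156
  2: x = 0.136, y = 0.301
  3: x = 0.176, y = 0.286
  4: x = 0.395, y = 0.191
  5: x = 0.232, y = 0.065

ψ = 0.799, x_4 = 0.395, y_4 = 0.191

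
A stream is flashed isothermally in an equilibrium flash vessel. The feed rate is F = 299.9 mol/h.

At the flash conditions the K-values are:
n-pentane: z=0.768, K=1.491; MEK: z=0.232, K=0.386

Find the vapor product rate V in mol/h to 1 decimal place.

V = 233.4 mol/h

Rachford–Rice: g(ψ) = Σ zᵢ(Kᵢ−1)/(1+ψ(Kᵢ−1)) = 0.
g(0) = ΣzᵢKᵢ − 1 = 0.235 and g(1) = 1 − Σzᵢ/Kᵢ = -0.116, so a root lies in (0, 1).
Binary case is linear: z₁(K₁−1)(1+ψ(K₂−1)) + z₂(K₂−1)(1+ψ(K₁−1)) = 0
⇒ ψ = [z₁(K₁−1)+z₂(K₂−1)] / [−(K₁−1)(K₂−1)] = 0.2346/0.3015 = 0.778
Then V = ψ·F = 0.7783·299.9 = 233.4 mol/h and L = F − V = 66.5 mol/h.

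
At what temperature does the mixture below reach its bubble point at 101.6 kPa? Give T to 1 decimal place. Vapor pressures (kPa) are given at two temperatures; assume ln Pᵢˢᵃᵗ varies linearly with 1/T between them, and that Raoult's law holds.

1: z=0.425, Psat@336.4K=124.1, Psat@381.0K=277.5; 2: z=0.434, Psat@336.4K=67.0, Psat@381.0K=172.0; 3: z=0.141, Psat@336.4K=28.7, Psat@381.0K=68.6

Bubble-point temperature: ΣzᵢPᵢˢᵃᵗ(T) = P. Interpolate ln Pᵢˢᵃᵗ = aᵢ + bᵢ/T.
  T = 336.4 K: ΣzᵢPᵢˢᵃᵗ = 85.87 kPa
  T = 381.0 K: ΣzᵢPᵢˢᵃᵗ = 202.26 kPa
  T = 358.7 K: ΣzᵢPᵢˢᵃᵗ = 135.27 kPa
  T = 347.5 K: ΣzᵢPᵢˢᵃᵗ = 108.44 kPa
  T = 341.9 K: ΣzᵢPᵢˢᵃᵗ = 96.57 kPa
  T = 344.7 K: ΣzᵢPᵢˢᵃᵗ = 102.38 kPa
Interpolating between 341.9 K and 344.7 K gives T ≈ 344.3 K.

T = 344.3 K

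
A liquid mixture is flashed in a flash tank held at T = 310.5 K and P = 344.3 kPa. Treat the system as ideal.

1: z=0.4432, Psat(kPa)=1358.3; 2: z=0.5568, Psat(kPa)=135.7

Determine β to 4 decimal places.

Raoult's law: Kᵢ = Pᵢˢᵃᵗ/P = Pᵢˢᵃᵗ/344.3.
  K_1 = 1358.3/344.3 = 3.945106, K_2 = 135.7/344.3 = 0.394133
Binary case is linear: z₁(K₁−1)(1+β(K₂−1)) + z₂(K₂−1)(1+β(K₁−1)) = 0
⇒ β = [z₁(K₁−1)+z₂(K₂−1)] / [−(K₁−1)(K₂−1)] = 0.96792/1.78434 = 0.5425

β = 0.5425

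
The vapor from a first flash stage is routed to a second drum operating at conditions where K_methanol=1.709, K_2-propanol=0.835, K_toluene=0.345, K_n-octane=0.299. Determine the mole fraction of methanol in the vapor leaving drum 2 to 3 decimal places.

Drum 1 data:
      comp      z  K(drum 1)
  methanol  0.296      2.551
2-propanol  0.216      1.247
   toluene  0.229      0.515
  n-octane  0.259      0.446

y_methanol (drum 2) = 0.675

Drum 1:
Let ψ₁ = V/F and solve Σ zᵢ(Kᵢ−1)/(1+ψ₁(Kᵢ−1)) = 0.
Feasibility: ΣzᵢKᵢ = 1.258, Σzᵢ/Kᵢ = 1.315 — both > 1, two phases present.
Newton iteration, ψ₁⁰ = 0.5:
  ψ₁ = 0.500: g = -0.0390, g' = -0.482 → ψ₁ = 0.419
  ψ₁ = 0.419: g = 0.0003, g' = -0.492 → ψ₁ = 0.420
Converged at ψ₁ = 0.420.
Drum-1 compositions:
  methanol: x = 0.179, y = 0.457
  2-propanol: x = 0.196, y = 0.244
  toluene: x = 0.288, y = 0.148
  n-octane: x = 0.337, y = 0.151
Drum-2 feed = drum-1 vapor: z₂ = (0.4574, 0.2441, 0.1481, 0.1505).
Drum 2:
Iterate (Newton) starting at ψ₂ = 0.7:
  ψ₂ = 0.700: g = -0.2151, g' = -0.613 → ψ₂ = 0.349
  ψ₂ = 0.349: g = -0.0482, g' = -0.392 → ψ₂ = 0.226
  ψ₂ = 0.226: g = -0.0015, g' = -0.370 → ψ₂ = 0.222
Converged at ψ₂ = 0.222.
  methanol: x = 0.395, y = 0.675
  2-propanol: x = 0.253, y = 0.212
  toluene: x = 0.173, y = 0.060
  n-octane: x = 0.178, y = 0.053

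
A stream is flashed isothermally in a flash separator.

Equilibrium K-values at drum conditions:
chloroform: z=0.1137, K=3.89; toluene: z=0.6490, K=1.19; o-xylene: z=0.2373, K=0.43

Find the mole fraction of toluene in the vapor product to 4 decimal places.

y_toluene = 0.6842

Rachford–Rice: g(V/F) = Σ zᵢ(Kᵢ−1)/(1+V/F(Kᵢ−1)) = 0.
g(0) = ΣzᵢKᵢ − 1 = 0.3166 and g(1) = 1 − Σzᵢ/Kᵢ = -0.1265, so a root lies in (0, 1).
Iterate (Newton) starting at V/F = 0.34:
  V/F = 0.3400: g = 0.11379, g' = -0.3809 → V/F = 0.6388
  V/F = 0.6388: g = 0.01272, g' = -0.3265 → V/F = 0.6777
  V/F = 0.6777: g = -0.00009, g' = -0.3316 → V/F = 0.6774
Converged at V/F = 0.6774.
Compositions from xᵢ = zᵢ/(1+V/F(Kᵢ−1)), yᵢ = Kᵢxᵢ:
  chloroform: x = 0.0384, y = 0.1495
  toluene: x = 0.5750, y = 0.6842
  o-xylene: x = 0.3866, y = 0.1662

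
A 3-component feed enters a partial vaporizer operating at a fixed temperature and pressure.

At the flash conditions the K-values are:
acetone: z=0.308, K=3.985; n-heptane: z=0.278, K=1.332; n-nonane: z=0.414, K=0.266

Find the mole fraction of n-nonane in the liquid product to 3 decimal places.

x_n-nonane = 0.631

Newton iteration, β⁰ = 0.5:
  β = 0.500: g = -0.0320, g' = -1.021 → β = 0.469
Converged at β = 0.469.
Compositions from xᵢ = zᵢ/(1+β(Kᵢ−1)), yᵢ = Kᵢxᵢ:
  acetone: x = 0.128, y = 0.512
  n-heptane: x = 0.241, y = 0.320
  n-nonane: x = 0.631, y = 0.168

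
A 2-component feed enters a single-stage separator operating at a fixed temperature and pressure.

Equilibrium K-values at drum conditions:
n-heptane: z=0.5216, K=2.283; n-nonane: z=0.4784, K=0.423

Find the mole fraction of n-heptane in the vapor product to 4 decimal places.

Material balance + equilibrium reduce to Σ zᵢ(Kᵢ−1)/(1+ψ(Kᵢ−1)) = 0.
Feasibility: ΣzᵢKᵢ = 1.3932, Σzᵢ/Kᵢ = 1.3594 — both > 1, two phases present.
Binary case is linear: z₁(K₁−1)(1+ψ(K₂−1)) + z₂(K₂−1)(1+ψ(K₁−1)) = 0
⇒ ψ = [z₁(K₁−1)+z₂(K₂−1)] / [−(K₁−1)(K₂−1)] = 0.39318/0.74029 = 0.5311
Compositions from xᵢ = zᵢ/(1+ψ(Kᵢ−1)), yᵢ = Kᵢxᵢ:
  n-heptane: x = 0.3102, y = 0.7082
  n-nonane: x = 0.6898, y = 0.2918

y_n-heptane = 0.7082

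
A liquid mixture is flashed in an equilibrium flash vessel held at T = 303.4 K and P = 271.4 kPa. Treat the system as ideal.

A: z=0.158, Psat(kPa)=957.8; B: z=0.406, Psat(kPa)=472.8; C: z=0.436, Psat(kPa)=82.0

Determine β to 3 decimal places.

β = 0.411

Raoult's law: Kᵢ = Pᵢˢᵃᵗ/P = Pᵢˢᵃᵗ/271.4.
  K_A = 957.8/271.4 = 3.52911, K_B = 472.8/271.4 = 1.74208, K_C = 82.0/271.4 = 0.30214
Let β = V/F and solve Σ zᵢ(Kᵢ−1)/(1+β(Kᵢ−1)) = 0.
Feasibility: ΣzᵢKᵢ = 1.397, Σzᵢ/Kᵢ = 1.721 — both > 1, two phases present.
Newton iteration, β⁰ = 0.69:
  β = 0.690: g = -0.2420, g' = -1.022 → β = 0.453
  β = 0.453: g = -0.0333, g' = -0.799 → β = 0.411
Converged at β = 0.411.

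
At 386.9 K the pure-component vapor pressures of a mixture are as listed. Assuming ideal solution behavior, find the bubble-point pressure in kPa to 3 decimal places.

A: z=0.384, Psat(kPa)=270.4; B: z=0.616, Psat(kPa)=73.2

Pbub = 148.925 kPa

At the bubble point ψ → 0, so ΣzᵢKᵢ = 1 with Kᵢ = Pᵢˢᵃᵗ/P ⇒ P = ΣzᵢPᵢˢᵃᵗ.
P = 0.384·270.4 + 0.616·73.2 = 148.925 kPa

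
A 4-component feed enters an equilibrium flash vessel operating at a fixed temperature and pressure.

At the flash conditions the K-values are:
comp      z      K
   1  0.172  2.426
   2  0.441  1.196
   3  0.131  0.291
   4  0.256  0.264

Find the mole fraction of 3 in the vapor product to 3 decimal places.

y_3 = 0.041

Material balance + equilibrium reduce to Σ zᵢ(Kᵢ−1)/(1+V/F(Kᵢ−1)) = 0.
Check two-phase: ΣzᵢKᵢ = 1.050 > 1 and Σzᵢ/Kᵢ = 1.859 > 1, so g(0) = 0.050 > 0 and g(1) = -0.859 < 0.
Iterate (Newton) starting at V/F = 0.54:
  V/F = 0.540: g = -0.2465, g' = -0.680 → V/F = 0.178
  V/F = 0.178: g = -0.0438, g' = -0.508 → V/F = 0.091
  V/F = 0.091: g = 0.0005, g' = -0.525 → V/F = 0.093
Converged at V/F = 0.093.
Compositions from xᵢ = zᵢ/(1+V/F(Kᵢ−1)), yᵢ = Kᵢxᵢ:
  1: x = 0.152, y = 0.369
  2: x = 0.433, y = 0.518
  3: x = 0.140, y = 0.041
  4: x = 0.275, y = 0.073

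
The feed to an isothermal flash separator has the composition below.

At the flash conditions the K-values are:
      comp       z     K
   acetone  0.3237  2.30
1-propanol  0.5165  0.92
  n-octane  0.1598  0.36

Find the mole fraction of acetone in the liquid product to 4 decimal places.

Material balance + equilibrium reduce to Σ zᵢ(Kᵢ−1)/(1+ψ(Kᵢ−1)) = 0.
Check two-phase: ΣzᵢKᵢ = 1.2772 > 1 and Σzᵢ/Kᵢ = 1.1460 > 1, so g(0) = 0.2772 > 0 and g(1) = -0.1460 < 0.
Iterate (Newton) starting at ψ = 0.49:
  ψ = 0.4900: g = 0.06506, g' = -0.3466 → ψ = 0.6777
  ψ = 0.6777: g = -0.00057, g' = -0.3624 → ψ = 0.6761
Converged at ψ = 0.6761.
Compositions from xᵢ = zᵢ/(1+ψ(Kᵢ−1)), yᵢ = Kᵢxᵢ:
  acetone: x = 0.1723, y = 0.3962
  1-propanol: x = 0.5460, y = 0.5024
  n-octane: x = 0.2817, y = 0.1014

x_acetone = 0.1723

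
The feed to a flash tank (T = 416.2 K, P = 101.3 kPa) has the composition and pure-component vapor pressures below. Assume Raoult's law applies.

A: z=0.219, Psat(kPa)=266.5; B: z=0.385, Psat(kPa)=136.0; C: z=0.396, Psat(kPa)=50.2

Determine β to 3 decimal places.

Raoult's law: Kᵢ = Pᵢˢᵃᵗ/P = Pᵢˢᵃᵗ/101.3.
  K_A = 266.5/101.3 = 2.63080, K_B = 136.0/101.3 = 1.34255, K_C = 50.2/101.3 = 0.49556
Rachford–Rice: g(β) = Σ zᵢ(Kᵢ−1)/(1+β(Kᵢ−1)) = 0.
Feasibility: ΣzᵢKᵢ = 1.289, Σzᵢ/Kᵢ = 1.169 — both > 1, two phases present.
Newton–Raphson from β = 0.5:
  β = 0.500: g = 0.0422, g' = -0.390 → β = 0.608
  β = 0.608: g = 0.0003, g' = -0.387 → β = 0.609
Converged at β = 0.609.

β = 0.609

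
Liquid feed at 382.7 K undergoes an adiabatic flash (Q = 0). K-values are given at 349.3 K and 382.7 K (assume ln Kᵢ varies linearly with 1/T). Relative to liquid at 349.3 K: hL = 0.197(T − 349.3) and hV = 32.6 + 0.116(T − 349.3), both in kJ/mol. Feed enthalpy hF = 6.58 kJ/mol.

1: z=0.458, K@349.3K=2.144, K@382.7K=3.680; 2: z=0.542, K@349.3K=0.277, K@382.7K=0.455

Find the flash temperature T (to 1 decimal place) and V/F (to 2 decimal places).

T = 351.0 K, V/F = 0.19

Adiabatic flash: solve Rachford–Rice at each trial T, then check hF = ψ·hV(T) + (1−ψ)·hL(T).
  T = 349.3 K: K = (2.144, 0.277), RR gives ψ = 0.160, H_out = 5.206 kJ/mol
  T = 382.7 K: K = (3.680, 0.455), RR gives ψ = 0.638, H_out = 25.656 kJ/mol
  T = 366.0 K: K = (2.844, 0.359), RR gives ψ = 0.421, H_out = 16.433 kJ/mol
  T = 357.6 K: K = (2.475, 0.316), RR gives ψ = 0.302, H_out = 11.286 kJ/mol
  T = 353.5 K: K = (2.308, 0.296), RR gives ψ = 0.236, H_out = 8.454 kJ/mol
  T = 351.4 K: K = (2.225, 0.287), RR gives ψ = 0.199, H_out = 6.882 kJ/mol
Linear interpolation between T = 349.3 (H_out = 5.206) and T = 351.4 (H_out = 6.882) on hF = 6.58 gives T ≈ 351.0 K, at which ψ = 0.19.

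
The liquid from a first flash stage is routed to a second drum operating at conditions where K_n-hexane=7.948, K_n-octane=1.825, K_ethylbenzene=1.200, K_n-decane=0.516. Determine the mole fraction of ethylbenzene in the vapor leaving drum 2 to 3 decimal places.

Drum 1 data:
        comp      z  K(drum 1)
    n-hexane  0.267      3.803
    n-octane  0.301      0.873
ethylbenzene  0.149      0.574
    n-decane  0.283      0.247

Drum 1:
Newton iteration, ψ₁⁰ = 0.41:
  ψ₁ = 0.410: g = -0.0773, g' = -0.835 → ψ₁ = 0.317
  ψ₁ = 0.317: g = 0.0028, g' = -0.906 → ψ₁ = 0.320
Converged at ψ₁ = 0.320.
Drum-1 compositions:
  n-hexane: x = 0.141, y = 0.535
  n-octane: x = 0.314, y = 0.274
  ethylbenzene: x = 0.173, y = 0.099
  n-decane: x = 0.373, y = 0.092
Drum-2 feed = drum-1 liquid: z₂ = (0.1407, 0.3138, 0.1726, 0.3730).
Drum 2:
Rachford–Rice: g(ψ₂) = Σ zᵢ(Kᵢ−1)/(1+ψ₂(Kᵢ−1)) = 0.
Feasibility: ΣzᵢKᵢ = 2.090, Σzᵢ/Kᵢ = 1.056 — both > 1, two phases present.
Newton–Raphson from ψ₂ = 0.5:
  ψ₂ = 0.500: g = 0.1949, g' = -0.604 → ψ₂ = 0.823
  ψ₂ = 0.823: g = 0.0294, g' = -0.473 → ψ₂ = 0.885
Converged at ψ₂ = 0.885.
  n-hexane: x = 0.020, y = 0.156
  n-octane: x = 0.181, y = 0.331
  ethylbenzene: x = 0.147, y = 0.176
  n-decane: x = 0.652, y = 0.337

y_ethylbenzene (drum 2) = 0.176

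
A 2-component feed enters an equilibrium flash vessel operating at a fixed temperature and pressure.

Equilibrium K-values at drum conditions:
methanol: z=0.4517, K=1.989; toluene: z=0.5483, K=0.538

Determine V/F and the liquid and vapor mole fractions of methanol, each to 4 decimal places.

Material balance + equilibrium reduce to Σ zᵢ(Kᵢ−1)/(1+V/F(Kᵢ−1)) = 0.
Feasibility: ΣzᵢKᵢ = 1.1934, Σzᵢ/Kᵢ = 1.2462 — both > 1, two phases present.
Binary case is linear: z₁(K₁−1)(1+V/F(K₂−1)) + z₂(K₂−1)(1+V/F(K₁−1)) = 0
⇒ V/F = [z₁(K₁−1)+z₂(K₂−1)] / [−(K₁−1)(K₂−1)] = 0.19342/0.45692 = 0.4233
Compositions from xᵢ = zᵢ/(1+V/F(Kᵢ−1)), yᵢ = Kᵢxᵢ:
  methanol: x = 0.3184, y = 0.6333
  toluene: x = 0.6816, y = 0.3667

V/F = 0.4233, x_methanol = 0.3184, y_methanol = 0.6333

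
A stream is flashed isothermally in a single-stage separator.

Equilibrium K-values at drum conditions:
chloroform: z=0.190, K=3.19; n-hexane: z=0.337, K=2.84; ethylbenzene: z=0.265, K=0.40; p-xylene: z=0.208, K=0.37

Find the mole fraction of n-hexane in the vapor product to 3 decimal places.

y_n-hexane = 0.448

Material balance + equilibrium reduce to Σ zᵢ(Kᵢ−1)/(1+β(Kᵢ−1)) = 0.
g(0) = ΣzᵢKᵢ − 1 = 0.746 and g(1) = 1 − Σzᵢ/Kᵢ = -0.403, so a root lies in (0, 1).
Iterate (Newton) starting at β = 0.5:
  β = 0.500: g = 0.1031, g' = -0.888 → β = 0.616
  β = 0.616: g = 0.0013, g' = -0.876 → β = 0.618
Converged at β = 0.618.
Compositions from xᵢ = zᵢ/(1+β(Kᵢ−1)), yᵢ = Kᵢxᵢ:
  chloroform: x = 0.081, y = 0.258
  n-hexane: x = 0.158, y = 0.448
  ethylbenzene: x = 0.421, y = 0.168
  p-xylene: x = 0.340, y = 0.126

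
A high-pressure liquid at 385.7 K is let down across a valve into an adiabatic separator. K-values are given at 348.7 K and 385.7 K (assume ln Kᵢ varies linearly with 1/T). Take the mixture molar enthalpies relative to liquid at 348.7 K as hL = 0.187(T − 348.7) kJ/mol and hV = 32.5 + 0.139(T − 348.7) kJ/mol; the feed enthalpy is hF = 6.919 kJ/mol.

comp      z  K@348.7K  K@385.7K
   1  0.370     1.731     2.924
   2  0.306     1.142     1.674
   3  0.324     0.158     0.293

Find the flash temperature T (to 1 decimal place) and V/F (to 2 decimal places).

T = 352.3 K, V/F = 0.19

Adiabatic flash: solve Rachford–Rice at each trial T, then check hF = ψ·hV(T) + (1−ψ)·hL(T).
  T = 348.7 K: K = (1.731, 1.142, 0.158), RR gives ψ = 0.093, H_out = 3.034 kJ/mol
  T = 385.7 K: K = (2.924, 1.674, 0.293), RR gives ψ = 0.689, H_out = 28.098 kJ/mol
  T = 367.2 K: K = (2.280, 1.396, 0.219), RR gives ψ = 0.467, H_out = 18.220 kJ/mol
  T = 357.9 K: K = (1.992, 1.265, 0.186), RR gives ψ = 0.315, H_out = 11.827 kJ/mol
  T = 353.3 K: K = (1.859, 1.203, 0.172), RR gives ψ = 0.217, H_out = 7.873 kJ/mol
  T = 351.0 K: K = (1.794, 1.172, 0.165), RR gives ψ = 0.159, H_out = 5.589 kJ/mol
Linear interpolation between T = 351.0 (H_out = 5.589) and T = 353.3 (H_out = 7.873) on hF = 6.919 gives T ≈ 352.3 K, at which ψ = 0.19.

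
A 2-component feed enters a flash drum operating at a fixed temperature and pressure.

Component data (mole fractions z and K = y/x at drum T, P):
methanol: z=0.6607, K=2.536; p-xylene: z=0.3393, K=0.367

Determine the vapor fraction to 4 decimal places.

Binary case is linear: z₁(K₁−1)(1+ψ(K₂−1)) + z₂(K₂−1)(1+ψ(K₁−1)) = 0
⇒ ψ = [z₁(K₁−1)+z₂(K₂−1)] / [−(K₁−1)(K₂−1)] = 0.80006/0.97229 = 0.8229

ψ = 0.8229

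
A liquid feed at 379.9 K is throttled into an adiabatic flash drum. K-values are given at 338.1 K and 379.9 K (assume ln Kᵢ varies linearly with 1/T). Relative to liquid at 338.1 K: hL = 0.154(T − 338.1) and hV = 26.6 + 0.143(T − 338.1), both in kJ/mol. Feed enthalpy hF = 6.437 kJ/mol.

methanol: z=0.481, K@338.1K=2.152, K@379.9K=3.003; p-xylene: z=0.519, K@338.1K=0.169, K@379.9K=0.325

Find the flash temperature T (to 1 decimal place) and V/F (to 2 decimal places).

T = 345.8 K, V/F = 0.20

Adiabatic flash: solve Rachford–Rice at each trial T, then check hF = ψ·hV(T) + (1−ψ)·hL(T).
  T = 338.1 K: K = (2.152, 0.169), RR gives ψ = 0.128, H_out = 3.413 kJ/mol
  T = 379.9 K: K = (3.003, 0.325), RR gives ψ = 0.453, H_out = 18.291 kJ/mol
  T = 359.0 K: K = (2.567, 0.239), RR gives ψ = 0.301, H_out = 11.149 kJ/mol
  T = 348.6 K: K = (2.358, 0.202), RR gives ψ = 0.221, H_out = 7.458 kJ/mol
  T = 343.4 K: K = (2.255, 0.185), RR gives ψ = 0.177, H_out = 5.509 kJ/mol
  T = 346.0 K: K = (2.306, 0.194), RR gives ψ = 0.199, H_out = 6.495 kJ/mol
  T = 344.7 K: K = (2.280, 0.189), RR gives ψ = 0.188, H_out = 6.005 kJ/mol
Linear interpolation between T = 344.7 (H_out = 6.005) and T = 346.0 (H_out = 6.495) on hF = 6.437 gives T ≈ 345.8 K, at which ψ = 0.20.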